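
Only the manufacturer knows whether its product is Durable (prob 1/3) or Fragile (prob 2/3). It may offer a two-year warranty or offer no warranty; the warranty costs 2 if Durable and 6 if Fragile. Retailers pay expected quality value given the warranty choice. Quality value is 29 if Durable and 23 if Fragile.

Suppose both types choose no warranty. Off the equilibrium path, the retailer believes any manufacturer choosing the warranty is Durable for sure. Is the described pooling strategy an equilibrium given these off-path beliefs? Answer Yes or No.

On path, the retailer holds the prior and pays 1/3·29 + 2/3·23 = 25. Off path (the warranty), believing Durable, it pays 29.
Durable: no warranty nets 25; the warranty nets 29 − 2 = 27. Durable would deviate.
Fragile: no warranty nets 25; the warranty nets 29 − 6 = 23. Fragile stays.
A type deviates, so pooling fails.

No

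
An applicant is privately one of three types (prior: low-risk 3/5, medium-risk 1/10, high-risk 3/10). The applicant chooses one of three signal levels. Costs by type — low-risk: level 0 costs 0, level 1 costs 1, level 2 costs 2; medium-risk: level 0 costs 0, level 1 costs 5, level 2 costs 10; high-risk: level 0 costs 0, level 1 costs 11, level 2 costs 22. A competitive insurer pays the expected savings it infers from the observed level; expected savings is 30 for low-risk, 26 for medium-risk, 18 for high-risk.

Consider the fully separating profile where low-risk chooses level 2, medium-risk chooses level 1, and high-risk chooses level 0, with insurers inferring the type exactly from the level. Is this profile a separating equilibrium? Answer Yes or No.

Yes

Separating rebates: level 2 → 30, level 1 → 26, level 0 → 18.
low-risk (assigned level 2): level 0: 18 − 0 = 18; level 1: 26 − 1 = 25; level 2: 30 − 2 = 28. low-risk stays.
medium-risk (assigned level 1): level 0: 18 − 0 = 18; level 1: 26 − 5 = 21; level 2: 30 − 10 = 20. medium-risk stays.
high-risk (assigned level 0): level 0: 18 − 0 = 18; level 1: 26 − 11 = 15; level 2: 30 − 22 = 8. high-risk stays.
Every type prefers its assigned level; separation holds.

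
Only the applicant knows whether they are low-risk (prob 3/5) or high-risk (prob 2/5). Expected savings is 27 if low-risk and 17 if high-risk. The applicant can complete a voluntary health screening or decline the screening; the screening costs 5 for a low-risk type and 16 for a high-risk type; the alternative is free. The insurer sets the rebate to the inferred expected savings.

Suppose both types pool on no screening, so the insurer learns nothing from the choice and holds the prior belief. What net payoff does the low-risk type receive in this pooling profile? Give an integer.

23

Pooled rebate = 3/5·27 + 2/5·17 = 23.
low-risk pays no cost for no screening, so net payoff = 23.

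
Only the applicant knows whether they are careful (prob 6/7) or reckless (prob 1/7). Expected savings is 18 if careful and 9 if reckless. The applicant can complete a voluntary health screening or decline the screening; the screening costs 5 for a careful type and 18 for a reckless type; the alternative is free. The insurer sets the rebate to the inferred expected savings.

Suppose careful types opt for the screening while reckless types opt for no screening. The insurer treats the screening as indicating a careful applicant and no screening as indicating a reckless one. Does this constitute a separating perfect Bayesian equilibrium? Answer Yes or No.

Under these beliefs, the screening earns rebate 18 and no screening earns rebate 9.
careful: the screening nets 18 − 5 = 13; no screening nets 9. careful prefers the screening.
reckless: the screening nets 18 − 18 = 0; no screening nets 9. reckless prefers no screening.
Neither type deviates, so the separating profile is an equilibrium.

Yes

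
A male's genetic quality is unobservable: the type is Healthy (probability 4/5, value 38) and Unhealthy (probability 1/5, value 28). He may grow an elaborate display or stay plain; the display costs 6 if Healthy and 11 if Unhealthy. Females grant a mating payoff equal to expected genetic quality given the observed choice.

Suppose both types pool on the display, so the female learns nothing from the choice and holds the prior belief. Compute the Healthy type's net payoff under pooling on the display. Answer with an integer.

30

Pooled mating payoff = 4/5·38 + 1/5·28 = 36.
Healthy pays cost 6 for the display, so net payoff = 36 − 6 = 30.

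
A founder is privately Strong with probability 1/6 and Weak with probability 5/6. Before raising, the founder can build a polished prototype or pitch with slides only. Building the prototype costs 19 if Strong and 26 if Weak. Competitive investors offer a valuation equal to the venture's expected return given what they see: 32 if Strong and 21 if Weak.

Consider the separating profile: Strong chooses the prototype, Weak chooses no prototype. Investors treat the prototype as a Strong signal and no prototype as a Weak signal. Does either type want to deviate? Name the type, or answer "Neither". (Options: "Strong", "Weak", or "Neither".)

The prototype pays 32; no prototype pays 21.
Strong: assigned the prototype, nets 32 − 19 = 13; deviating to no prototype nets 21.
Weak: assigned no prototype, nets 21; deviating to the prototype nets 32 − 26 = 6.
The Strong type gains 8 by deviating.

Strong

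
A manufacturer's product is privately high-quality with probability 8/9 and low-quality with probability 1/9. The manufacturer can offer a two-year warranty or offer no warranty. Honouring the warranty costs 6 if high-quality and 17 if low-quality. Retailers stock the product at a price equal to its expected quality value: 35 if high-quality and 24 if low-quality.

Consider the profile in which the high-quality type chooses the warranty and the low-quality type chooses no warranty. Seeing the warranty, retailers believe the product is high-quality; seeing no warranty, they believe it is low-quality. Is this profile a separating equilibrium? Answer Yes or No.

Under these beliefs, the warranty earns price 35 and no warranty earns price 24.
high-quality: the warranty nets 35 − 6 = 29; no warranty nets 24. high-quality prefers the warranty.
low-quality: the warranty nets 35 − 17 = 18; no warranty nets 24. low-quality prefers no warranty.
Neither type deviates, so the separating profile is an equilibrium.

Yes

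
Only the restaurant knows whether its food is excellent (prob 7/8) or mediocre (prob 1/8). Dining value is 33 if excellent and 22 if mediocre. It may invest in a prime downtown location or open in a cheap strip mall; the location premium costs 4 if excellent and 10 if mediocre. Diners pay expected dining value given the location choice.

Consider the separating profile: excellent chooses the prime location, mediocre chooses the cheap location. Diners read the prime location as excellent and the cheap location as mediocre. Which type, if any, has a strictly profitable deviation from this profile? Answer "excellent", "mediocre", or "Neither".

The prime location pays 33; the cheap location pays 22.
excellent: assigned the prime location, nets 33 − 4 = 29; deviating to the cheap location nets 22.
mediocre: assigned the cheap location, nets 22; deviating to the prime location nets 33 − 10 = 23.
The mediocre type gains 1 by deviating.

mediocre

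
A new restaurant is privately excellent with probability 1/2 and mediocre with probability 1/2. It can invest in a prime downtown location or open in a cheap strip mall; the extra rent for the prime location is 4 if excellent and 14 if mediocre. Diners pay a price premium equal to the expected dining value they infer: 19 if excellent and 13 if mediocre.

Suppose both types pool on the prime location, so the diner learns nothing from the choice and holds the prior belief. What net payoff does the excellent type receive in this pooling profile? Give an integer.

Pooled price premium = 1/2·19 + 1/2·13 = 16.
excellent pays cost 4 for the prime location, so net payoff = 16 − 4 = 12.

12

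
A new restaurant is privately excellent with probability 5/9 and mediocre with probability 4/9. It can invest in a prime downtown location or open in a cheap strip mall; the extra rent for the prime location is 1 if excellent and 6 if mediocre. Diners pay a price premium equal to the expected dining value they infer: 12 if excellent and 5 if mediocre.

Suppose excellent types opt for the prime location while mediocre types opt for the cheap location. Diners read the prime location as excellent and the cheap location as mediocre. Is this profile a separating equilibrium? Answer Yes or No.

No

Under these beliefs, the prime location earns price premium 12 and the cheap location earns price premium 5.
excellent: the prime location nets 12 − 1 = 11; the cheap location nets 5. excellent prefers the prime location.
mediocre: the prime location nets 12 − 6 = 6; the cheap location nets 5. mediocre would deviate to the prime location.
mediocre has a profitable deviation, so the profile is not an equilibrium.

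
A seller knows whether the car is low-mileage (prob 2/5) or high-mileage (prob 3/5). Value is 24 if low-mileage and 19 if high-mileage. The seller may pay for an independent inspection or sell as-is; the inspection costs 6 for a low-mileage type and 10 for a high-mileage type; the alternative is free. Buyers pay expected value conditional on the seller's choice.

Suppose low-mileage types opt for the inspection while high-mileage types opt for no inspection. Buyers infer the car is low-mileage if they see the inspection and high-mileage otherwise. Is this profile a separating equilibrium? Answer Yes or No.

No

Under these beliefs, the inspection earns price 24 and no inspection earns price 19.
low-mileage: the inspection nets 24 − 6 = 18; no inspection nets 19. low-mileage would deviate to no inspection.
high-mileage: the inspection nets 24 − 10 = 14; no inspection nets 19. high-mileage prefers no inspection.
low-mileage has a profitable deviation, so the profile is not an equilibrium.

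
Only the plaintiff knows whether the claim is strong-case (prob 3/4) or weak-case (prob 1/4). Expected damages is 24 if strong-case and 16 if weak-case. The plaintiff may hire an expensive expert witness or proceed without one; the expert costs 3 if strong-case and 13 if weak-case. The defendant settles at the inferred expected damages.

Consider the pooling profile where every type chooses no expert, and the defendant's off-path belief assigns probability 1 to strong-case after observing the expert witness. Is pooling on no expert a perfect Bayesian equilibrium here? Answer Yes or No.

On path, the defendant holds the prior and pays 3/4·24 + 1/4·16 = 22. Off path (the expert witness), believing strong-case, it pays 24.
strong-case: no expert nets 22; the expert witness nets 24 − 3 = 21. strong-case stays.
weak-case: no expert nets 22; the expert witness nets 24 − 13 = 11. weak-case stays.
No type deviates, so pooling is sustained.

Yes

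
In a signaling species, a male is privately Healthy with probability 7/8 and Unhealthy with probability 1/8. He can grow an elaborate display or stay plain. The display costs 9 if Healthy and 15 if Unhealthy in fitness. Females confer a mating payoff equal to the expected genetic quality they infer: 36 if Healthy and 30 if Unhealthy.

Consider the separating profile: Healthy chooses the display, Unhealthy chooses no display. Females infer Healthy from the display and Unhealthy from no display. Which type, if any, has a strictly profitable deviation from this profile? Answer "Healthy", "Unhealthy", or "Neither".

Healthy

The display pays 36; no display pays 30.
Healthy: assigned the display, nets 36 − 9 = 27; deviating to no display nets 30.
Unhealthy: assigned no display, nets 30; deviating to the display nets 36 − 15 = 21.
The Healthy type gains 3 by deviating.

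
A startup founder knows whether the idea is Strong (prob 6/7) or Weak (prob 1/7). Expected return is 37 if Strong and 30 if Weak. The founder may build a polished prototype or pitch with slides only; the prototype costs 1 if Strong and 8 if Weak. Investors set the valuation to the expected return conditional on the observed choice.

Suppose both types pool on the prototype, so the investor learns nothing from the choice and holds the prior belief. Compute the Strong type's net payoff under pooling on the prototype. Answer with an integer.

35

Pooled valuation = 6/7·37 + 1/7·30 = 36.
Strong pays cost 1 for the prototype, so net payoff = 36 − 1 = 35.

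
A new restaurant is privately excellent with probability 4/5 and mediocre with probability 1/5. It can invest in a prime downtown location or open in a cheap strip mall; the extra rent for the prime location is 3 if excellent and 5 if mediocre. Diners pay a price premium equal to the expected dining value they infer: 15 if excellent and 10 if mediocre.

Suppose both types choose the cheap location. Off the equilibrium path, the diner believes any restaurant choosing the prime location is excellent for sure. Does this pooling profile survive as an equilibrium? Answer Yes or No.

On path, the diner holds the prior and pays 4/5·15 + 1/5·10 = 14. Off path (the prime location), believing excellent, it pays 15.
excellent: the cheap location nets 14; the prime location nets 15 − 3 = 12. excellent stays.
mediocre: the cheap location nets 14; the prime location nets 15 − 5 = 10. mediocre stays.
No type deviates, so pooling is sustained.

Yes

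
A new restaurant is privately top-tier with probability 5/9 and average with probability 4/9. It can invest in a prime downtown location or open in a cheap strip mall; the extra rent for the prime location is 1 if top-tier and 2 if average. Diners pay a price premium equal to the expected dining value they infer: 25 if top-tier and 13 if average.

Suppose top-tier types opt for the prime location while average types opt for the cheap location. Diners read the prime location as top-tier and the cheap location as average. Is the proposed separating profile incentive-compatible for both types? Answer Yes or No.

No

Under these beliefs, the prime location earns price premium 25 and the cheap location earns price premium 13.
top-tier: the prime location nets 25 − 1 = 24; the cheap location nets 13. top-tier prefers the prime location.
average: the prime location nets 25 − 2 = 23; the cheap location nets 13. average would deviate to the prime location.
average has a profitable deviation, so the profile is not an equilibrium.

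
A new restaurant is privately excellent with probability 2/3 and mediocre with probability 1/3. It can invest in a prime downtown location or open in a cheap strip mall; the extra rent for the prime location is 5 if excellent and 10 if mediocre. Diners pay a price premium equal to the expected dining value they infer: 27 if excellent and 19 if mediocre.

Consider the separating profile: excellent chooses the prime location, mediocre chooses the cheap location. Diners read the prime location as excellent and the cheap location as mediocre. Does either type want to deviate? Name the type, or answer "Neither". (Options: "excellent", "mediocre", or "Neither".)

Neither

The prime location pays 27; the cheap location pays 19.
excellent: assigned the prime location, nets 27 − 5 = 22; deviating to the cheap location nets 19.
mediocre: assigned the cheap location, nets 19; deviating to the prime location nets 27 − 10 = 17.
Both types strictly prefer their assigned action; no profitable deviation.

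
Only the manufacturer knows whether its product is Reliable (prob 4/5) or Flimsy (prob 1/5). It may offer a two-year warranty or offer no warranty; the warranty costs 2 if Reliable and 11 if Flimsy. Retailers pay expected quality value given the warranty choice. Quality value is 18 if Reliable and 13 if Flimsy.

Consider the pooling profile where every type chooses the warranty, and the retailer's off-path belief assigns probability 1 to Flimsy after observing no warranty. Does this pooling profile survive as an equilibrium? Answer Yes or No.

No

On path, the retailer holds the prior and pays 4/5·18 + 1/5·13 = 17. Off path (no warranty), believing Flimsy, it pays 13.
Reliable: the warranty nets 17 − 2 = 15; no warranty nets 13. Reliable stays.
Flimsy: the warranty nets 17 − 11 = 6; no warranty nets 13. Flimsy would deviate.
A type deviates, so pooling fails.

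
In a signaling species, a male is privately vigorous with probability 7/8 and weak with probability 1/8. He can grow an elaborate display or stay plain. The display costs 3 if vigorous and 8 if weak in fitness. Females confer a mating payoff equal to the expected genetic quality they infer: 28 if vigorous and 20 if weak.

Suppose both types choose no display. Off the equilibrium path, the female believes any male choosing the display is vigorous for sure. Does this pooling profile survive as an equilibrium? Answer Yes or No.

On path, the female holds the prior and pays 7/8·28 + 1/8·20 = 27. Off path (the display), believing vigorous, it pays 28.
vigorous: no display nets 27; the display nets 28 − 3 = 25. vigorous stays.
weak: no display nets 27; the display nets 28 − 8 = 20. weak stays.
No type deviates, so pooling is sustained.

Yes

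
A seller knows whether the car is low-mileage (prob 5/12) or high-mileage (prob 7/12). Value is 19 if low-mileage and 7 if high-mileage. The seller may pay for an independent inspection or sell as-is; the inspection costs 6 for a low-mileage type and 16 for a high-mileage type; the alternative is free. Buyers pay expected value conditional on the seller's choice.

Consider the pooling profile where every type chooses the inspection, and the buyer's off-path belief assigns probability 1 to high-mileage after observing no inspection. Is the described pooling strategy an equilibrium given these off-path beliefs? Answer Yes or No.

No

On path, the buyer holds the prior and pays 5/12·19 + 7/12·7 = 12. Off path (no inspection), believing high-mileage, it pays 7.
low-mileage: the inspection nets 12 − 6 = 6; no inspection nets 7. low-mileage would deviate.
high-mileage: the inspection nets 12 − 16 = -4; no inspection nets 7. high-mileage would deviate.
A type deviates, so pooling fails.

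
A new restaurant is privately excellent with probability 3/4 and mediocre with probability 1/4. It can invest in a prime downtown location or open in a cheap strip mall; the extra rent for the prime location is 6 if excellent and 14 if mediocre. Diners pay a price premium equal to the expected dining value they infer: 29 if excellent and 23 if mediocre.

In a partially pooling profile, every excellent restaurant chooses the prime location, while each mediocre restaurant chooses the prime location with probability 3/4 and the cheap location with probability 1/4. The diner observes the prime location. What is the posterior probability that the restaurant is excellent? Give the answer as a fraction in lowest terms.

P(the prime location) = (3/4)·1 + (1/4)·(3/4) = 15/16.
By Bayes' rule, P(excellent | the prime location) = (3/4) / (15/16) = 4/5.

4/5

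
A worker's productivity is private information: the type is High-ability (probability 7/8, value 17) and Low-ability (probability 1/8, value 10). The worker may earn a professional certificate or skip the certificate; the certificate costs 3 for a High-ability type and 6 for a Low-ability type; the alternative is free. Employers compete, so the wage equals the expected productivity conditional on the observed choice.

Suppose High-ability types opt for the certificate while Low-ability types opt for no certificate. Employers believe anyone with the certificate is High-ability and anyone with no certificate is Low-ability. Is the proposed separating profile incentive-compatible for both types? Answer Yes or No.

Under these beliefs, the certificate earns wage 17 and no certificate earns wage 10.
High-ability: the certificate nets 17 − 3 = 14; no certificate nets 10. High-ability prefers the certificate.
Low-ability: the certificate nets 17 − 6 = 11; no certificate nets 10. Low-ability would deviate to the certificate.
Low-ability has a profitable deviation, so the profile is not an equilibrium.

No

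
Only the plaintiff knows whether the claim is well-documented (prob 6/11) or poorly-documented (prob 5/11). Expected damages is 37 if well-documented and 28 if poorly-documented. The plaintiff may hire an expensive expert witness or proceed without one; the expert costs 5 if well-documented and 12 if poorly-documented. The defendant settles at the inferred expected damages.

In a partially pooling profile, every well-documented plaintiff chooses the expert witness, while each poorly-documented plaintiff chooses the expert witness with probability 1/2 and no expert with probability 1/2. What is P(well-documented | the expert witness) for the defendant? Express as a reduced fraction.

P(the expert witness) = (6/11)·1 + (5/11)·(1/2) = 17/22.
By Bayes' rule, P(well-documented | the expert witness) = (6/11) / (17/22) = 12/17.

12/17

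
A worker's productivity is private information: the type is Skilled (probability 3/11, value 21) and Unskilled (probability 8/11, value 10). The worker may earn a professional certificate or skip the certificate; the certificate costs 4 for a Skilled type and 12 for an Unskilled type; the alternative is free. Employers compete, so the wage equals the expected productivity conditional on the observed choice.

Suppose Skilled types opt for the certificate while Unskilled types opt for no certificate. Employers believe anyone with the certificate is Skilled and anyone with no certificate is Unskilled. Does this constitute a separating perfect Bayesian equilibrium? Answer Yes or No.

Under these beliefs, the certificate earns wage 21 and no certificate earns wage 10.
Skilled: the certificate nets 21 − 4 = 17; no certificate nets 10. Skilled prefers the certificate.
Unskilled: the certificate nets 21 − 12 = 9; no certificate nets 10. Unskilled prefers no certificate.
Neither type deviates, so the separating profile is an equilibrium.

Yes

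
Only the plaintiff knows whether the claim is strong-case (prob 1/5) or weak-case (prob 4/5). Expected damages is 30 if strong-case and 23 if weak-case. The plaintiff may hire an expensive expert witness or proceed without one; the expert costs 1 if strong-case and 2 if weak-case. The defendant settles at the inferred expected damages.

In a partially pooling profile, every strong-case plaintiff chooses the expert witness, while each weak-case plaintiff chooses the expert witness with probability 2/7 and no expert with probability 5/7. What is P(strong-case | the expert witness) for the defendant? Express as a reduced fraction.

7/15

P(the expert witness) = (1/5)·1 + (4/5)·(2/7) = 3/7.
By Bayes' rule, P(strong-case | the expert witness) = (1/5) / (3/7) = 7/15.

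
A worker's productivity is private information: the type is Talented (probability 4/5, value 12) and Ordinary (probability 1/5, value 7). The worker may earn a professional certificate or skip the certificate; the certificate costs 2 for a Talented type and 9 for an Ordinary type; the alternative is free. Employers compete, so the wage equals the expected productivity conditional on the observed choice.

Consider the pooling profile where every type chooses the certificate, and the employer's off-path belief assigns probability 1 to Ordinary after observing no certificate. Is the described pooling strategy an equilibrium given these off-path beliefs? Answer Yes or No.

No

On path, the employer holds the prior and pays 4/5·12 + 1/5·7 = 11. Off path (no certificate), believing Ordinary, it pays 7.
Talented: the certificate nets 11 − 2 = 9; no certificate nets 7. Talented stays.
Ordinary: the certificate nets 11 − 9 = 2; no certificate nets 7. Ordinary would deviate.
A type deviates, so pooling fails.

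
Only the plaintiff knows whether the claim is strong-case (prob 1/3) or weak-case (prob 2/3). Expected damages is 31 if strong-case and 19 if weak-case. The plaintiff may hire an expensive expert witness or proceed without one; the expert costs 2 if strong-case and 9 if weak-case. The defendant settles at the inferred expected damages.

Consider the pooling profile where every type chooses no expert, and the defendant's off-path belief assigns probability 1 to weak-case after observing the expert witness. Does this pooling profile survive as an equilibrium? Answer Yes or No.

Yes

On path, the defendant holds the prior and pays 1/3·31 + 2/3·19 = 23. Off path (the expert witness), believing weak-case, it pays 19.
strong-case: no expert nets 23; the expert witness nets 19 − 2 = 17. strong-case stays.
weak-case: no expert nets 23; the expert witness nets 19 − 9 = 10. weak-case stays.
No type deviates, so pooling is sustained.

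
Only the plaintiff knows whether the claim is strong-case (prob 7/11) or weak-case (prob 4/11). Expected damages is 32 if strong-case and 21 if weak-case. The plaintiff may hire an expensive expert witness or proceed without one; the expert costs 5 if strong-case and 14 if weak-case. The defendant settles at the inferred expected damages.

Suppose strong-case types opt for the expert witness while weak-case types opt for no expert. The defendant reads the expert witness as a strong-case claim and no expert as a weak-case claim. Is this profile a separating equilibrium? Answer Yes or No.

Yes

Under these beliefs, the expert witness earns settlement 32 and no expert earns settlement 21.
strong-case: the expert witness nets 32 − 5 = 27; no expert nets 21. strong-case prefers the expert witness.
weak-case: the expert witness nets 32 − 14 = 18; no expert nets 21. weak-case prefers no expert.
Neither type deviates, so the separating profile is an equilibrium.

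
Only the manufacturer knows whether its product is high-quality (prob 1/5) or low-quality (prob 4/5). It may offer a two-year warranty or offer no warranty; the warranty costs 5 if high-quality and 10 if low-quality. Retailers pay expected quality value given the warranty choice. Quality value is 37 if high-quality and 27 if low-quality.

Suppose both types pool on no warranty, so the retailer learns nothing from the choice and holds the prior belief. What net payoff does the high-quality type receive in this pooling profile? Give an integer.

Pooled price = 1/5·37 + 4/5·27 = 29.
high-quality pays no cost for no warranty, so net payoff = 29.

29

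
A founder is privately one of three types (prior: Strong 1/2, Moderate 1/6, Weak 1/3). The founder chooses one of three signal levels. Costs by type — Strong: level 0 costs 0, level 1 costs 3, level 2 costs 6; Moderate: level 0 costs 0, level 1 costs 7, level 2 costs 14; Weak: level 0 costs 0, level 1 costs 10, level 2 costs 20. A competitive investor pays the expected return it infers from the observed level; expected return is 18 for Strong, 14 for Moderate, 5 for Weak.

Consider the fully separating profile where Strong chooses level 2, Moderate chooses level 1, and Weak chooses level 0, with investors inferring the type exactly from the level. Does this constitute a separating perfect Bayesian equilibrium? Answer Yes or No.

Yes

Separating valuations: level 2 → 18, level 1 → 14, level 0 → 5.
Strong (assigned level 2): level 0: 5 − 0 = 5; level 1: 14 − 3 = 11; level 2: 18 − 6 = 12. Strong stays.
Moderate (assigned level 1): level 0: 5 − 0 = 5; level 1: 14 − 7 = 7; level 2: 18 − 14 = 4. Moderate stays.
Weak (assigned level 0): level 0: 5 − 0 = 5; level 1: 14 − 10 = 4; level 2: 18 − 20 = -2. Weak stays.
Every type prefers its assigned level; separation holds.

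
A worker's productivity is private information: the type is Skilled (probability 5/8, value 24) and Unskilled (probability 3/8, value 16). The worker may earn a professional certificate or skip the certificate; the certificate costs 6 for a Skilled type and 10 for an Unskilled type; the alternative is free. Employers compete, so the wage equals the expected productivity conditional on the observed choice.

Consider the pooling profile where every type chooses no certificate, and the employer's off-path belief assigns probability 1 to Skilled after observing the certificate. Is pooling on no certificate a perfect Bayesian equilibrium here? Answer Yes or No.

Yes

On path, the employer holds the prior and pays 5/8·24 + 3/8·16 = 21. Off path (the certificate), believing Skilled, it pays 24.
Skilled: no certificate nets 21; the certificate nets 24 − 6 = 18. Skilled stays.
Unskilled: no certificate nets 21; the certificate nets 24 − 10 = 14. Unskilled stays.
No type deviates, so pooling is sustained.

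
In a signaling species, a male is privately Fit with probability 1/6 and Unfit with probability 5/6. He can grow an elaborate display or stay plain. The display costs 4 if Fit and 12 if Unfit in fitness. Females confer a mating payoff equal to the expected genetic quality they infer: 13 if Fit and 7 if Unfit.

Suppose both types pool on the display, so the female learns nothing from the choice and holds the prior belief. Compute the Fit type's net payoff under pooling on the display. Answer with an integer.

Pooled mating payoff = 1/6·13 + 5/6·7 = 8.
Fit pays cost 4 for the display, so net payoff = 8 − 4 = 4.

4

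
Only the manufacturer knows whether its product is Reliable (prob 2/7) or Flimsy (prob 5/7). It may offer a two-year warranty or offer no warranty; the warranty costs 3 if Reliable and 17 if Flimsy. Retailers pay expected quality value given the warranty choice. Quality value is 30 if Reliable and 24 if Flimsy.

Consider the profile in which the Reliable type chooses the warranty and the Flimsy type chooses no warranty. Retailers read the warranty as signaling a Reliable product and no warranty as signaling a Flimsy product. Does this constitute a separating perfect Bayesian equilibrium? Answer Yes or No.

Under these beliefs, the warranty earns price 30 and no warranty earns price 24.
Reliable: the warranty nets 30 − 3 = 27; no warranty nets 24. Reliable prefers the warranty.
Flimsy: the warranty nets 30 − 17 = 13; no warranty nets 24. Flimsy prefers no warranty.
Neither type deviates, so the separating profile is an equilibrium.

Yes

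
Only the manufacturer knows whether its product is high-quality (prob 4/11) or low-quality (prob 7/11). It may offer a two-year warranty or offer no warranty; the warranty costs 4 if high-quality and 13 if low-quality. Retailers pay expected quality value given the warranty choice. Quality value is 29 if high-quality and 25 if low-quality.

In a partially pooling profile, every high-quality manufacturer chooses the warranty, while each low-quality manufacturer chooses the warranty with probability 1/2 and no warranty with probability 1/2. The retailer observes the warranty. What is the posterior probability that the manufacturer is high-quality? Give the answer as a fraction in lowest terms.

P(the warranty) = (4/11)·1 + (7/11)·(1/2) = 15/22.
By Bayes' rule, P(high-quality | the warranty) = (4/11) / (15/22) = 8/15.

8/15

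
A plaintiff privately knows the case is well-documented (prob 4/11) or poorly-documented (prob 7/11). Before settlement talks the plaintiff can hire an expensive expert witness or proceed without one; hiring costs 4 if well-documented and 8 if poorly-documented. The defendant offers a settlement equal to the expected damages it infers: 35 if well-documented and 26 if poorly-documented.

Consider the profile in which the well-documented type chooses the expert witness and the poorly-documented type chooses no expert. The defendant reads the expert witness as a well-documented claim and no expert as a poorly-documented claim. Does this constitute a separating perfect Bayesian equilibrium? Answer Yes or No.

No

Under these beliefs, the expert witness earns settlement 35 and no expert earns settlement 26.
well-documented: the expert witness nets 35 − 4 = 31; no expert nets 26. well-documented prefers the expert witness.
poorly-documented: the expert witness nets 35 − 8 = 27; no expert nets 26. poorly-documented would deviate to the expert witness.
poorly-documented has a profitable deviation, so the profile is not an equilibrium.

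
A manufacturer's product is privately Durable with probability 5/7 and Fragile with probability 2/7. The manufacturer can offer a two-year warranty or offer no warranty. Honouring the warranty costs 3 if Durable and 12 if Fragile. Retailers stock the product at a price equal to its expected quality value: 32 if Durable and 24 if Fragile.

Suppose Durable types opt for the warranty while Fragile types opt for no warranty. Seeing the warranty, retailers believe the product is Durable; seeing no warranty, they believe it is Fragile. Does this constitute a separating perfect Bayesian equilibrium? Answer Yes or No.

Under these beliefs, the warranty earns price 32 and no warranty earns price 24.
Durable: the warranty nets 32 − 3 = 29; no warranty nets 24. Durable prefers the warranty.
Fragile: the warranty nets 32 − 12 = 20; no warranty nets 24. Fragile prefers no warranty.
Neither type deviates, so the separating profile is an equilibrium.

Yes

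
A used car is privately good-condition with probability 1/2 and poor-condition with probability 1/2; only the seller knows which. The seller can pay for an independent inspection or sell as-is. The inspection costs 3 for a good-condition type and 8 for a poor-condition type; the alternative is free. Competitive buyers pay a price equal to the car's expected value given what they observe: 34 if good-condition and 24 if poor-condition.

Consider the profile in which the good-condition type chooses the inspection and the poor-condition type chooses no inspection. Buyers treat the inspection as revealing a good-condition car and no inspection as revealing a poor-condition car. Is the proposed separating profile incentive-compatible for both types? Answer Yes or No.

No

Under these beliefs, the inspection earns price 34 and no inspection earns price 24.
good-condition: the inspection nets 34 − 3 = 31; no inspection nets 24. good-condition prefers the inspection.
poor-condition: the inspection nets 34 − 8 = 26; no inspection nets 24. poor-condition would deviate to the inspection.
poor-condition has a profitable deviation, so the profile is not an equilibrium.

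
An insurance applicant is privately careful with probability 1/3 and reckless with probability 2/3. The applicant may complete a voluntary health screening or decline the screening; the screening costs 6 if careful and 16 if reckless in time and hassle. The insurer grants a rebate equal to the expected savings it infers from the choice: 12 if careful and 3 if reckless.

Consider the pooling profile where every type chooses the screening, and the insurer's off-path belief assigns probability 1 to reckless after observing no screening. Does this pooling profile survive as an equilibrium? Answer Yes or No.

On path, the insurer holds the prior and pays 1/3·12 + 2/3·3 = 6. Off path (no screening), believing reckless, it pays 3.
careful: the screening nets 6 − 6 = 0; no screening nets 3. careful would deviate.
reckless: the screening nets 6 − 16 = -10; no screening nets 3. reckless would deviate.
A type deviates, so pooling fails.

No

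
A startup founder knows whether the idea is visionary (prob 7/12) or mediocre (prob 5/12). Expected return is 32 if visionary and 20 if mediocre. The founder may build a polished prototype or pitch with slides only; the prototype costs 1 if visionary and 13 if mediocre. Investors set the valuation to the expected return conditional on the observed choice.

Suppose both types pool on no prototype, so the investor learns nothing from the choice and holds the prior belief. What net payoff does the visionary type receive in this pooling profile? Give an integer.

Pooled valuation = 7/12·32 + 5/12·20 = 27.
visionary pays no cost for no prototype, so net payoff = 27.

27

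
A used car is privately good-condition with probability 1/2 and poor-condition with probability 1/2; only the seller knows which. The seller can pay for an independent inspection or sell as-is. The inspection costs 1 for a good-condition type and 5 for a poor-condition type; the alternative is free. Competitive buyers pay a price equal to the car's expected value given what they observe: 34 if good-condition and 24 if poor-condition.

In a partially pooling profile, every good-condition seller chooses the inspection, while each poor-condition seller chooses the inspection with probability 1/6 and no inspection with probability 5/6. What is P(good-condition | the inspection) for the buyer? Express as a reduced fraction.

6/7

P(the inspection) = (1/2)·1 + (1/2)·(1/6) = 7/12.
By Bayes' rule, P(good-condition | the inspection) = (1/2) / (7/12) = 6/7.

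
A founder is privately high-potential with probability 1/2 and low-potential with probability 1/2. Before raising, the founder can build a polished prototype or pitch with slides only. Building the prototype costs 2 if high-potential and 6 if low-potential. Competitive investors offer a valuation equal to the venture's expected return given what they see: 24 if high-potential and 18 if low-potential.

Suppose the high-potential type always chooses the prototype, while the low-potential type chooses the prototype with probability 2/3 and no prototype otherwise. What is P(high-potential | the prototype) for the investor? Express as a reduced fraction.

3/5

P(the prototype) = (1/2)·1 + (1/2)·(2/3) = 5/6.
By Bayes' rule, P(high-potential | the prototype) = (1/2) / (5/6) = 3/5.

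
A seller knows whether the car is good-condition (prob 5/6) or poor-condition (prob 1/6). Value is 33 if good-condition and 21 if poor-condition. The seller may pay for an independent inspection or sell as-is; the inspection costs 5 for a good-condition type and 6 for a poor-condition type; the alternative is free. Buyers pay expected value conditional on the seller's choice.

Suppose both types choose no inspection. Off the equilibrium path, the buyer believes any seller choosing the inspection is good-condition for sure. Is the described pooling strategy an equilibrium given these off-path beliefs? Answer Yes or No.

Yes

On path, the buyer holds the prior and pays 5/6·33 + 1/6·21 = 31. Off path (the inspection), believing good-condition, it pays 33.
good-condition: no inspection nets 31; the inspection nets 33 − 5 = 28. good-condition stays.
poor-condition: no inspection nets 31; the inspection nets 33 − 6 = 27. poor-condition stays.
No type deviates, so pooling is sustained.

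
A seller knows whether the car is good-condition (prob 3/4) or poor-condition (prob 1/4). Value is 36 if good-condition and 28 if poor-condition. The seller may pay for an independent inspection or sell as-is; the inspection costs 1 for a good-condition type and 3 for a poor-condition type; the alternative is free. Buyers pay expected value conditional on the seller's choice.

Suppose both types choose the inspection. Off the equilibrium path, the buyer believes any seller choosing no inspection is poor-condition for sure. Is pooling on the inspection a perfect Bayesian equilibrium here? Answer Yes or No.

Yes

On path, the buyer holds the prior and pays 3/4·36 + 1/4·28 = 34. Off path (no inspection), believing poor-condition, it pays 28.
good-condition: the inspection nets 34 − 1 = 33; no inspection nets 28. good-condition stays.
poor-condition: the inspection nets 34 − 3 = 31; no inspection nets 28. poor-condition stays.
No type deviates, so pooling is sustained.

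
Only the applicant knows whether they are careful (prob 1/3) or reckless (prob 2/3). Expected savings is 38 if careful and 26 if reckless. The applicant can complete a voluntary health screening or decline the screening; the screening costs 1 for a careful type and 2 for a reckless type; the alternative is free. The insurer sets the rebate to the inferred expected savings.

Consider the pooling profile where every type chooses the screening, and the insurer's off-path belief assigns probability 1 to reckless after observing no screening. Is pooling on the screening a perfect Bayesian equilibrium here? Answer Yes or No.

On path, the insurer holds the prior and pays 1/3·38 + 2/3·26 = 30. Off path (no screening), believing reckless, it pays 26.
careful: the screening nets 30 − 1 = 29; no screening nets 26. careful stays.
reckless: the screening nets 30 − 2 = 28; no screening nets 26. reckless stays.
No type deviates, so pooling is sustained.

Yes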